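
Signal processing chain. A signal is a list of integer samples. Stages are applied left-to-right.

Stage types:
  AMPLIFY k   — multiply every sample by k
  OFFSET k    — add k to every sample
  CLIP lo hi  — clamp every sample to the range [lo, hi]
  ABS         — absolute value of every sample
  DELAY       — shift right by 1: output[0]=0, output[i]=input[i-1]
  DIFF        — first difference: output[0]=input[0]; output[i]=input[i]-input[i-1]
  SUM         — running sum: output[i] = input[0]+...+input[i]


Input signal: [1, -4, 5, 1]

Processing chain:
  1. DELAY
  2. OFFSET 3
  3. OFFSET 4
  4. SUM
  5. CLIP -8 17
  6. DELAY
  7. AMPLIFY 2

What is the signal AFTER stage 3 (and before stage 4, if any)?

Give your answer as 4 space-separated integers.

Answer: 7 8 3 12

Derivation:
Input: [1, -4, 5, 1]
Stage 1 (DELAY): [0, 1, -4, 5] = [0, 1, -4, 5] -> [0, 1, -4, 5]
Stage 2 (OFFSET 3): 0+3=3, 1+3=4, -4+3=-1, 5+3=8 -> [3, 4, -1, 8]
Stage 3 (OFFSET 4): 3+4=7, 4+4=8, -1+4=3, 8+4=12 -> [7, 8, 3, 12]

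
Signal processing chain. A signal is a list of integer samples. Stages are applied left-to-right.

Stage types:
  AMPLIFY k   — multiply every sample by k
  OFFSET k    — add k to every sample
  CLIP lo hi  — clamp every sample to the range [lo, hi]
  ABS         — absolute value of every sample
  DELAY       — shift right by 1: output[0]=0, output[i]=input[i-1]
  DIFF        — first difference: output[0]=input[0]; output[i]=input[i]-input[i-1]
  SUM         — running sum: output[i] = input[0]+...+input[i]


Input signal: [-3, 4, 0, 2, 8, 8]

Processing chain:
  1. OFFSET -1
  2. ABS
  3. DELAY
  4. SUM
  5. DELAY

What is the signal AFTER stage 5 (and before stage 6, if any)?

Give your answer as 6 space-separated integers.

Answer: 0 0 4 7 8 9

Derivation:
Input: [-3, 4, 0, 2, 8, 8]
Stage 1 (OFFSET -1): -3+-1=-4, 4+-1=3, 0+-1=-1, 2+-1=1, 8+-1=7, 8+-1=7 -> [-4, 3, -1, 1, 7, 7]
Stage 2 (ABS): |-4|=4, |3|=3, |-1|=1, |1|=1, |7|=7, |7|=7 -> [4, 3, 1, 1, 7, 7]
Stage 3 (DELAY): [0, 4, 3, 1, 1, 7] = [0, 4, 3, 1, 1, 7] -> [0, 4, 3, 1, 1, 7]
Stage 4 (SUM): sum[0..0]=0, sum[0..1]=4, sum[0..2]=7, sum[0..3]=8, sum[0..4]=9, sum[0..5]=16 -> [0, 4, 7, 8, 9, 16]
Stage 5 (DELAY): [0, 0, 4, 7, 8, 9] = [0, 0, 4, 7, 8, 9] -> [0, 0, 4, 7, 8, 9]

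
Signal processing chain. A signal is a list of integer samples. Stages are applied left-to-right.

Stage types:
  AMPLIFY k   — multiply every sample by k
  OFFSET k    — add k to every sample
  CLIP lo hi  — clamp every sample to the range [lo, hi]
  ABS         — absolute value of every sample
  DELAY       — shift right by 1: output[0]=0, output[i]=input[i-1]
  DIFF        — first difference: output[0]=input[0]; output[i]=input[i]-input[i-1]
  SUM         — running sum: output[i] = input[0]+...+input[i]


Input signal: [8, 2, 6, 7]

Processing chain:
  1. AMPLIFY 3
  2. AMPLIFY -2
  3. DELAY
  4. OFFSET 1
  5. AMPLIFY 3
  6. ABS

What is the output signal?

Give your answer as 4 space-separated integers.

Answer: 3 141 33 105

Derivation:
Input: [8, 2, 6, 7]
Stage 1 (AMPLIFY 3): 8*3=24, 2*3=6, 6*3=18, 7*3=21 -> [24, 6, 18, 21]
Stage 2 (AMPLIFY -2): 24*-2=-48, 6*-2=-12, 18*-2=-36, 21*-2=-42 -> [-48, -12, -36, -42]
Stage 3 (DELAY): [0, -48, -12, -36] = [0, -48, -12, -36] -> [0, -48, -12, -36]
Stage 4 (OFFSET 1): 0+1=1, -48+1=-47, -12+1=-11, -36+1=-35 -> [1, -47, -11, -35]
Stage 5 (AMPLIFY 3): 1*3=3, -47*3=-141, -11*3=-33, -35*3=-105 -> [3, -141, -33, -105]
Stage 6 (ABS): |3|=3, |-141|=141, |-33|=33, |-105|=105 -> [3, 141, 33, 105]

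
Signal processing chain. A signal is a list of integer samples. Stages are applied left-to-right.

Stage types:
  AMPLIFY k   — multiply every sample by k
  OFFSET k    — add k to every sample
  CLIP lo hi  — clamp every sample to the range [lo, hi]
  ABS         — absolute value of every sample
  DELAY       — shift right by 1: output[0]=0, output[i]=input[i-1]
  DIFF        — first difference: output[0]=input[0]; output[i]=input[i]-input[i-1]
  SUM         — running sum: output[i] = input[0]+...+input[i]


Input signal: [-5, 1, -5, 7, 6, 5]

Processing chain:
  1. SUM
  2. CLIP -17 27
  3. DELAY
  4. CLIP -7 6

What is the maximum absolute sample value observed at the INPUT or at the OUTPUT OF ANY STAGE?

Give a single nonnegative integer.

Answer: 9

Derivation:
Input: [-5, 1, -5, 7, 6, 5] (max |s|=7)
Stage 1 (SUM): sum[0..0]=-5, sum[0..1]=-4, sum[0..2]=-9, sum[0..3]=-2, sum[0..4]=4, sum[0..5]=9 -> [-5, -4, -9, -2, 4, 9] (max |s|=9)
Stage 2 (CLIP -17 27): clip(-5,-17,27)=-5, clip(-4,-17,27)=-4, clip(-9,-17,27)=-9, clip(-2,-17,27)=-2, clip(4,-17,27)=4, clip(9,-17,27)=9 -> [-5, -4, -9, -2, 4, 9] (max |s|=9)
Stage 3 (DELAY): [0, -5, -4, -9, -2, 4] = [0, -5, -4, -9, -2, 4] -> [0, -5, -4, -9, -2, 4] (max |s|=9)
Stage 4 (CLIP -7 6): clip(0,-7,6)=0, clip(-5,-7,6)=-5, clip(-4,-7,6)=-4, clip(-9,-7,6)=-7, clip(-2,-7,6)=-2, clip(4,-7,6)=4 -> [0, -5, -4, -7, -2, 4] (max |s|=7)
Overall max amplitude: 9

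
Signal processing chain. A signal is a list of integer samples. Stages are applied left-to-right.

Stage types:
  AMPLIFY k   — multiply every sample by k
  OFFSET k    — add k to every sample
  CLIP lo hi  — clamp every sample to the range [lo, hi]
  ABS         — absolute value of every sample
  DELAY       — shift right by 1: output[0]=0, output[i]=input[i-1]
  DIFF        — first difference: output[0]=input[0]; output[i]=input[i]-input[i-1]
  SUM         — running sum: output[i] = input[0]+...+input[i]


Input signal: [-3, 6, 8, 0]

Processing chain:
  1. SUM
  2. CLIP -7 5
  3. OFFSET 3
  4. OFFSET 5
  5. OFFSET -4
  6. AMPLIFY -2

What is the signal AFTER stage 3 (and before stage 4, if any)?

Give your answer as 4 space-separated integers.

Input: [-3, 6, 8, 0]
Stage 1 (SUM): sum[0..0]=-3, sum[0..1]=3, sum[0..2]=11, sum[0..3]=11 -> [-3, 3, 11, 11]
Stage 2 (CLIP -7 5): clip(-3,-7,5)=-3, clip(3,-7,5)=3, clip(11,-7,5)=5, clip(11,-7,5)=5 -> [-3, 3, 5, 5]
Stage 3 (OFFSET 3): -3+3=0, 3+3=6, 5+3=8, 5+3=8 -> [0, 6, 8, 8]

Answer: 0 6 8 8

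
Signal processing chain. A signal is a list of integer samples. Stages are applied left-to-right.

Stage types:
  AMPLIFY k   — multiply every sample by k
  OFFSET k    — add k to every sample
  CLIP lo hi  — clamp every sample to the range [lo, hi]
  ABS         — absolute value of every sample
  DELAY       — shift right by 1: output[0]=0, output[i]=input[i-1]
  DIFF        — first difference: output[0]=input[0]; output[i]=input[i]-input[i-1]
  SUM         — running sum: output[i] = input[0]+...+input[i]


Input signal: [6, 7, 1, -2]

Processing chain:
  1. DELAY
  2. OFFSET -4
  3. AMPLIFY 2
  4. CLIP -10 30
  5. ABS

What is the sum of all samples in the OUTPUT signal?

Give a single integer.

Answer: 24

Derivation:
Input: [6, 7, 1, -2]
Stage 1 (DELAY): [0, 6, 7, 1] = [0, 6, 7, 1] -> [0, 6, 7, 1]
Stage 2 (OFFSET -4): 0+-4=-4, 6+-4=2, 7+-4=3, 1+-4=-3 -> [-4, 2, 3, -3]
Stage 3 (AMPLIFY 2): -4*2=-8, 2*2=4, 3*2=6, -3*2=-6 -> [-8, 4, 6, -6]
Stage 4 (CLIP -10 30): clip(-8,-10,30)=-8, clip(4,-10,30)=4, clip(6,-10,30)=6, clip(-6,-10,30)=-6 -> [-8, 4, 6, -6]
Stage 5 (ABS): |-8|=8, |4|=4, |6|=6, |-6|=6 -> [8, 4, 6, 6]
Output sum: 24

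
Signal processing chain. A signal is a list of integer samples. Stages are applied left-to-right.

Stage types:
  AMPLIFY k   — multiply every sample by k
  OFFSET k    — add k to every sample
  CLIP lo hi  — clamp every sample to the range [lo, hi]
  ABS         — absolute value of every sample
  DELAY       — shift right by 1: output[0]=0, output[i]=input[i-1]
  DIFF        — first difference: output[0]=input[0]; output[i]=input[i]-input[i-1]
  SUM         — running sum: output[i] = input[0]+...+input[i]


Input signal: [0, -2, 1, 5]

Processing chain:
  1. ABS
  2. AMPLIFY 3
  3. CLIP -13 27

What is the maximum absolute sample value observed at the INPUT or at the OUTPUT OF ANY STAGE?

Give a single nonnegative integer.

Answer: 15

Derivation:
Input: [0, -2, 1, 5] (max |s|=5)
Stage 1 (ABS): |0|=0, |-2|=2, |1|=1, |5|=5 -> [0, 2, 1, 5] (max |s|=5)
Stage 2 (AMPLIFY 3): 0*3=0, 2*3=6, 1*3=3, 5*3=15 -> [0, 6, 3, 15] (max |s|=15)
Stage 3 (CLIP -13 27): clip(0,-13,27)=0, clip(6,-13,27)=6, clip(3,-13,27)=3, clip(15,-13,27)=15 -> [0, 6, 3, 15] (max |s|=15)
Overall max amplitude: 15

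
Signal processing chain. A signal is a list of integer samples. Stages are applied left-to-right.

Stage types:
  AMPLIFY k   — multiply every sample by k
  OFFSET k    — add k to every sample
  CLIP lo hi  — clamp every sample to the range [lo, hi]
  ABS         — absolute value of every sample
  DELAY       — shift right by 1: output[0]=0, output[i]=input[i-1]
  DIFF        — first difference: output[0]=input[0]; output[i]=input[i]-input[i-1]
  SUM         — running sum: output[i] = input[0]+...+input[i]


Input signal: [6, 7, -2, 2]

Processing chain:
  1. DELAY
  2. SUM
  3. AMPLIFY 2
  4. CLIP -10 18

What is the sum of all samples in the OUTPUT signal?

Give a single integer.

Answer: 48

Derivation:
Input: [6, 7, -2, 2]
Stage 1 (DELAY): [0, 6, 7, -2] = [0, 6, 7, -2] -> [0, 6, 7, -2]
Stage 2 (SUM): sum[0..0]=0, sum[0..1]=6, sum[0..2]=13, sum[0..3]=11 -> [0, 6, 13, 11]
Stage 3 (AMPLIFY 2): 0*2=0, 6*2=12, 13*2=26, 11*2=22 -> [0, 12, 26, 22]
Stage 4 (CLIP -10 18): clip(0,-10,18)=0, clip(12,-10,18)=12, clip(26,-10,18)=18, clip(22,-10,18)=18 -> [0, 12, 18, 18]
Output sum: 48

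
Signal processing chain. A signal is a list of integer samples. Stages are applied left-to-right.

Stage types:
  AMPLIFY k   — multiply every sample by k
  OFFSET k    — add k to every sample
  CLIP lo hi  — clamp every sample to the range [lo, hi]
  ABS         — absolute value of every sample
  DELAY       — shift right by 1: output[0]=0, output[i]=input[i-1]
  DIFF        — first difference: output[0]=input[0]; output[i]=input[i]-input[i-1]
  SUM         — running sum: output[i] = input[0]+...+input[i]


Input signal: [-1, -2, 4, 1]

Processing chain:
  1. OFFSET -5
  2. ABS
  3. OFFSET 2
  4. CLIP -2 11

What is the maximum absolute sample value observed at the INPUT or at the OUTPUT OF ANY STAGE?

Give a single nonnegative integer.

Answer: 9

Derivation:
Input: [-1, -2, 4, 1] (max |s|=4)
Stage 1 (OFFSET -5): -1+-5=-6, -2+-5=-7, 4+-5=-1, 1+-5=-4 -> [-6, -7, -1, -4] (max |s|=7)
Stage 2 (ABS): |-6|=6, |-7|=7, |-1|=1, |-4|=4 -> [6, 7, 1, 4] (max |s|=7)
Stage 3 (OFFSET 2): 6+2=8, 7+2=9, 1+2=3, 4+2=6 -> [8, 9, 3, 6] (max |s|=9)
Stage 4 (CLIP -2 11): clip(8,-2,11)=8, clip(9,-2,11)=9, clip(3,-2,11)=3, clip(6,-2,11)=6 -> [8, 9, 3, 6] (max |s|=9)
Overall max amplitude: 9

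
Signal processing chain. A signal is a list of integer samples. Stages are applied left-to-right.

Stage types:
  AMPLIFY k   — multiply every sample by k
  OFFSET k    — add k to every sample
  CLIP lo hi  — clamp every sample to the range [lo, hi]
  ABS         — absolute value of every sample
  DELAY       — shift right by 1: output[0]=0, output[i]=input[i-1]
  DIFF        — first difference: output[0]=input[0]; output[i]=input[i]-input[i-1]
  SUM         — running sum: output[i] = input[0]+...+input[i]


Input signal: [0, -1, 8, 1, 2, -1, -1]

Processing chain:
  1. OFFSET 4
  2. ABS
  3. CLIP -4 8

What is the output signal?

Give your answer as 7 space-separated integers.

Answer: 4 3 8 5 6 3 3

Derivation:
Input: [0, -1, 8, 1, 2, -1, -1]
Stage 1 (OFFSET 4): 0+4=4, -1+4=3, 8+4=12, 1+4=5, 2+4=6, -1+4=3, -1+4=3 -> [4, 3, 12, 5, 6, 3, 3]
Stage 2 (ABS): |4|=4, |3|=3, |12|=12, |5|=5, |6|=6, |3|=3, |3|=3 -> [4, 3, 12, 5, 6, 3, 3]
Stage 3 (CLIP -4 8): clip(4,-4,8)=4, clip(3,-4,8)=3, clip(12,-4,8)=8, clip(5,-4,8)=5, clip(6,-4,8)=6, clip(3,-4,8)=3, clip(3,-4,8)=3 -> [4, 3, 8, 5, 6, 3, 3]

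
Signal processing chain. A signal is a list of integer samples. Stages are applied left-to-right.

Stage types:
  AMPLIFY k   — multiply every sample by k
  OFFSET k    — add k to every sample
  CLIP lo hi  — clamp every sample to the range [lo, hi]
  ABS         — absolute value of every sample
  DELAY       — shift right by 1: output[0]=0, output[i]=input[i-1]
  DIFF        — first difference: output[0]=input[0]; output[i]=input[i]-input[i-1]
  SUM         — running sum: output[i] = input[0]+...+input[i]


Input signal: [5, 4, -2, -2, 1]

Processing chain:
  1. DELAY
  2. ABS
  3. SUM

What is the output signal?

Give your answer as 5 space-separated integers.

Answer: 0 5 9 11 13

Derivation:
Input: [5, 4, -2, -2, 1]
Stage 1 (DELAY): [0, 5, 4, -2, -2] = [0, 5, 4, -2, -2] -> [0, 5, 4, -2, -2]
Stage 2 (ABS): |0|=0, |5|=5, |4|=4, |-2|=2, |-2|=2 -> [0, 5, 4, 2, 2]
Stage 3 (SUM): sum[0..0]=0, sum[0..1]=5, sum[0..2]=9, sum[0..3]=11, sum[0..4]=13 -> [0, 5, 9, 11, 13]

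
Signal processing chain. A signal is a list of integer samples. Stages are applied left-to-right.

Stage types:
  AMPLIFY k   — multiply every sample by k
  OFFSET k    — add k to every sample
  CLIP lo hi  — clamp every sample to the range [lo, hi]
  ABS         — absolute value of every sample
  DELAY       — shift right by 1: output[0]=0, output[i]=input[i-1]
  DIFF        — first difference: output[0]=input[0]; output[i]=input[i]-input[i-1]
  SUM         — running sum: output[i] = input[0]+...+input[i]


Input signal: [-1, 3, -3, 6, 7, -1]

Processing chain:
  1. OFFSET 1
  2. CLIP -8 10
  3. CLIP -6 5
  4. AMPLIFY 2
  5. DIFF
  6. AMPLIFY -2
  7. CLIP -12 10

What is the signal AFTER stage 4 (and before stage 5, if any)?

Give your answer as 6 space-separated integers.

Answer: 0 8 -4 10 10 0

Derivation:
Input: [-1, 3, -3, 6, 7, -1]
Stage 1 (OFFSET 1): -1+1=0, 3+1=4, -3+1=-2, 6+1=7, 7+1=8, -1+1=0 -> [0, 4, -2, 7, 8, 0]
Stage 2 (CLIP -8 10): clip(0,-8,10)=0, clip(4,-8,10)=4, clip(-2,-8,10)=-2, clip(7,-8,10)=7, clip(8,-8,10)=8, clip(0,-8,10)=0 -> [0, 4, -2, 7, 8, 0]
Stage 3 (CLIP -6 5): clip(0,-6,5)=0, clip(4,-6,5)=4, clip(-2,-6,5)=-2, clip(7,-6,5)=5, clip(8,-6,5)=5, clip(0,-6,5)=0 -> [0, 4, -2, 5, 5, 0]
Stage 4 (AMPLIFY 2): 0*2=0, 4*2=8, -2*2=-4, 5*2=10, 5*2=10, 0*2=0 -> [0, 8, -4, 10, 10, 0]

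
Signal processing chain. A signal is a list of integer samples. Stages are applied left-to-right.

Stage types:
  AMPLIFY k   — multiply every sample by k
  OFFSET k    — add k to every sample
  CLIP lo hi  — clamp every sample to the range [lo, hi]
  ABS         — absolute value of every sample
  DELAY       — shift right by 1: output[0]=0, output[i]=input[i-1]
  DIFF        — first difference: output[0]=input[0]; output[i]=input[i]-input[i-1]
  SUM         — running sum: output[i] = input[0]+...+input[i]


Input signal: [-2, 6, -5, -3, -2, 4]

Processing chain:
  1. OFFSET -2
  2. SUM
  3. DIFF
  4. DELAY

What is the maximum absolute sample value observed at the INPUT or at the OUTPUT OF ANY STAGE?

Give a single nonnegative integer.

Answer: 16

Derivation:
Input: [-2, 6, -5, -3, -2, 4] (max |s|=6)
Stage 1 (OFFSET -2): -2+-2=-4, 6+-2=4, -5+-2=-7, -3+-2=-5, -2+-2=-4, 4+-2=2 -> [-4, 4, -7, -5, -4, 2] (max |s|=7)
Stage 2 (SUM): sum[0..0]=-4, sum[0..1]=0, sum[0..2]=-7, sum[0..3]=-12, sum[0..4]=-16, sum[0..5]=-14 -> [-4, 0, -7, -12, -16, -14] (max |s|=16)
Stage 3 (DIFF): s[0]=-4, 0--4=4, -7-0=-7, -12--7=-5, -16--12=-4, -14--16=2 -> [-4, 4, -7, -5, -4, 2] (max |s|=7)
Stage 4 (DELAY): [0, -4, 4, -7, -5, -4] = [0, -4, 4, -7, -5, -4] -> [0, -4, 4, -7, -5, -4] (max |s|=7)
Overall max amplitude: 16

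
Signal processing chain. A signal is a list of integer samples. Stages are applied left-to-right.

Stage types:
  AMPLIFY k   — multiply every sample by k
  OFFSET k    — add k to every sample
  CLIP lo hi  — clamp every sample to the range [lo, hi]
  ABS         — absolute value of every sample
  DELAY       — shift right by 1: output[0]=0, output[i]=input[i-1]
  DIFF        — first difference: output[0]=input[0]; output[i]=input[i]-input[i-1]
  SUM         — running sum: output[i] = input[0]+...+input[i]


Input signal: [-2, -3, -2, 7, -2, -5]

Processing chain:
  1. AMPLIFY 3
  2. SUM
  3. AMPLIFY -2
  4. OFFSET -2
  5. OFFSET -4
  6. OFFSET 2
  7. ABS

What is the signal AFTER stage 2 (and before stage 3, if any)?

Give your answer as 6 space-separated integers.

Input: [-2, -3, -2, 7, -2, -5]
Stage 1 (AMPLIFY 3): -2*3=-6, -3*3=-9, -2*3=-6, 7*3=21, -2*3=-6, -5*3=-15 -> [-6, -9, -6, 21, -6, -15]
Stage 2 (SUM): sum[0..0]=-6, sum[0..1]=-15, sum[0..2]=-21, sum[0..3]=0, sum[0..4]=-6, sum[0..5]=-21 -> [-6, -15, -21, 0, -6, -21]

Answer: -6 -15 -21 0 -6 -21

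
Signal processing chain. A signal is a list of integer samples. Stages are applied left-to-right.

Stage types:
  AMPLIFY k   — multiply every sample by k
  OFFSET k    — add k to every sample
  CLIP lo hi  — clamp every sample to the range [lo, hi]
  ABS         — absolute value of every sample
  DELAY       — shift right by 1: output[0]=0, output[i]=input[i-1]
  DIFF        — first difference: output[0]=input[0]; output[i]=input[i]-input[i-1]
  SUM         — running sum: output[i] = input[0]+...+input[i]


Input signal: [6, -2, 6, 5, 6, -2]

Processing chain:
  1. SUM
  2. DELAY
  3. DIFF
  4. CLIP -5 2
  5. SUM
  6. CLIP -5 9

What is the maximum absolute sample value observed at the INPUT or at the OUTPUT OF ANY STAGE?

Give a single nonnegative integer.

Answer: 21

Derivation:
Input: [6, -2, 6, 5, 6, -2] (max |s|=6)
Stage 1 (SUM): sum[0..0]=6, sum[0..1]=4, sum[0..2]=10, sum[0..3]=15, sum[0..4]=21, sum[0..5]=19 -> [6, 4, 10, 15, 21, 19] (max |s|=21)
Stage 2 (DELAY): [0, 6, 4, 10, 15, 21] = [0, 6, 4, 10, 15, 21] -> [0, 6, 4, 10, 15, 21] (max |s|=21)
Stage 3 (DIFF): s[0]=0, 6-0=6, 4-6=-2, 10-4=6, 15-10=5, 21-15=6 -> [0, 6, -2, 6, 5, 6] (max |s|=6)
Stage 4 (CLIP -5 2): clip(0,-5,2)=0, clip(6,-5,2)=2, clip(-2,-5,2)=-2, clip(6,-5,2)=2, clip(5,-5,2)=2, clip(6,-5,2)=2 -> [0, 2, -2, 2, 2, 2] (max |s|=2)
Stage 5 (SUM): sum[0..0]=0, sum[0..1]=2, sum[0..2]=0, sum[0..3]=2, sum[0..4]=4, sum[0..5]=6 -> [0, 2, 0, 2, 4, 6] (max |s|=6)
Stage 6 (CLIP -5 9): clip(0,-5,9)=0, clip(2,-5,9)=2, clip(0,-5,9)=0, clip(2,-5,9)=2, clip(4,-5,9)=4, clip(6,-5,9)=6 -> [0, 2, 0, 2, 4, 6] (max |s|=6)
Overall max amplitude: 21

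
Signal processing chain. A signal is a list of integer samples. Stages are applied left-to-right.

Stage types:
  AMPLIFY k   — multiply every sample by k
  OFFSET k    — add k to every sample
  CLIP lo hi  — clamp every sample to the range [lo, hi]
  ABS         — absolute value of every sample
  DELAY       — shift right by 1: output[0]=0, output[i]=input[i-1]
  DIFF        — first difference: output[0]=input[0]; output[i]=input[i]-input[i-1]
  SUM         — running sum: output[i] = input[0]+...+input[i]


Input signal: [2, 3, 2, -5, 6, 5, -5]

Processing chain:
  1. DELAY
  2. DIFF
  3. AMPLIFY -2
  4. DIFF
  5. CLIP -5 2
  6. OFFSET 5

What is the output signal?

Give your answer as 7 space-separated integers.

Input: [2, 3, 2, -5, 6, 5, -5]
Stage 1 (DELAY): [0, 2, 3, 2, -5, 6, 5] = [0, 2, 3, 2, -5, 6, 5] -> [0, 2, 3, 2, -5, 6, 5]
Stage 2 (DIFF): s[0]=0, 2-0=2, 3-2=1, 2-3=-1, -5-2=-7, 6--5=11, 5-6=-1 -> [0, 2, 1, -1, -7, 11, -1]
Stage 3 (AMPLIFY -2): 0*-2=0, 2*-2=-4, 1*-2=-2, -1*-2=2, -7*-2=14, 11*-2=-22, -1*-2=2 -> [0, -4, -2, 2, 14, -22, 2]
Stage 4 (DIFF): s[0]=0, -4-0=-4, -2--4=2, 2--2=4, 14-2=12, -22-14=-36, 2--22=24 -> [0, -4, 2, 4, 12, -36, 24]
Stage 5 (CLIP -5 2): clip(0,-5,2)=0, clip(-4,-5,2)=-4, clip(2,-5,2)=2, clip(4,-5,2)=2, clip(12,-5,2)=2, clip(-36,-5,2)=-5, clip(24,-5,2)=2 -> [0, -4, 2, 2, 2, -5, 2]
Stage 6 (OFFSET 5): 0+5=5, -4+5=1, 2+5=7, 2+5=7, 2+5=7, -5+5=0, 2+5=7 -> [5, 1, 7, 7, 7, 0, 7]

Answer: 5 1 7 7 7 0 7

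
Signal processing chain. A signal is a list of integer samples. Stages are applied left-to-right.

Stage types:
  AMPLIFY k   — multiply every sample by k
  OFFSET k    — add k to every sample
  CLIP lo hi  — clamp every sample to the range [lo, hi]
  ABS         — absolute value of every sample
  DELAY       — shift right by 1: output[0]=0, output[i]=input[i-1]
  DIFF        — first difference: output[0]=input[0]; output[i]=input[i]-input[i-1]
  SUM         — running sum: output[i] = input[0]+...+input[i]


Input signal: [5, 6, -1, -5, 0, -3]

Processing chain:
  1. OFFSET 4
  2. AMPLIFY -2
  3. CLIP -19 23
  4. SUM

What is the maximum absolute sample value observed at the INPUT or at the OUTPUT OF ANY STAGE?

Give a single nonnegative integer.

Answer: 51

Derivation:
Input: [5, 6, -1, -5, 0, -3] (max |s|=6)
Stage 1 (OFFSET 4): 5+4=9, 6+4=10, -1+4=3, -5+4=-1, 0+4=4, -3+4=1 -> [9, 10, 3, -1, 4, 1] (max |s|=10)
Stage 2 (AMPLIFY -2): 9*-2=-18, 10*-2=-20, 3*-2=-6, -1*-2=2, 4*-2=-8, 1*-2=-2 -> [-18, -20, -6, 2, -8, -2] (max |s|=20)
Stage 3 (CLIP -19 23): clip(-18,-19,23)=-18, clip(-20,-19,23)=-19, clip(-6,-19,23)=-6, clip(2,-19,23)=2, clip(-8,-19,23)=-8, clip(-2,-19,23)=-2 -> [-18, -19, -6, 2, -8, -2] (max |s|=19)
Stage 4 (SUM): sum[0..0]=-18, sum[0..1]=-37, sum[0..2]=-43, sum[0..3]=-41, sum[0..4]=-49, sum[0..5]=-51 -> [-18, -37, -43, -41, -49, -51] (max |s|=51)
Overall max amplitude: 51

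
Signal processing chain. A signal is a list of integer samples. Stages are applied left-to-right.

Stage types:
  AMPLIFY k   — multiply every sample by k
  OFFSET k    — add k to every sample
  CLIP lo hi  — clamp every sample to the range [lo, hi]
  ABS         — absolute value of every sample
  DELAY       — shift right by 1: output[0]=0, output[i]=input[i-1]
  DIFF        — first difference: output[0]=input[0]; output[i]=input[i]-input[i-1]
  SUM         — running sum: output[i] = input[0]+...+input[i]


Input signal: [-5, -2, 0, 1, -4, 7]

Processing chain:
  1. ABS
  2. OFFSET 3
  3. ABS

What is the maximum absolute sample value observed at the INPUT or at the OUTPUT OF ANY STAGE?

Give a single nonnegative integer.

Input: [-5, -2, 0, 1, -4, 7] (max |s|=7)
Stage 1 (ABS): |-5|=5, |-2|=2, |0|=0, |1|=1, |-4|=4, |7|=7 -> [5, 2, 0, 1, 4, 7] (max |s|=7)
Stage 2 (OFFSET 3): 5+3=8, 2+3=5, 0+3=3, 1+3=4, 4+3=7, 7+3=10 -> [8, 5, 3, 4, 7, 10] (max |s|=10)
Stage 3 (ABS): |8|=8, |5|=5, |3|=3, |4|=4, |7|=7, |10|=10 -> [8, 5, 3, 4, 7, 10] (max |s|=10)
Overall max amplitude: 10

Answer: 10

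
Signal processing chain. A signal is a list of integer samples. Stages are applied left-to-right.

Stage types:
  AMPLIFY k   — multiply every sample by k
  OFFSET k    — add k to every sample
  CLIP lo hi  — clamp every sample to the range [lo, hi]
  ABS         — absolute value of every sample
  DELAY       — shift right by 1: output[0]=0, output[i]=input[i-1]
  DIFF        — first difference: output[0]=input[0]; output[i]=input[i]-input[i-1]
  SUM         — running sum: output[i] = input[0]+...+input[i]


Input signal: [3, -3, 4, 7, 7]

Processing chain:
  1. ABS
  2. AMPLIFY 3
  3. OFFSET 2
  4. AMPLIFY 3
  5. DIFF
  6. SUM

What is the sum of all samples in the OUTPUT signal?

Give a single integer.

Answer: 246

Derivation:
Input: [3, -3, 4, 7, 7]
Stage 1 (ABS): |3|=3, |-3|=3, |4|=4, |7|=7, |7|=7 -> [3, 3, 4, 7, 7]
Stage 2 (AMPLIFY 3): 3*3=9, 3*3=9, 4*3=12, 7*3=21, 7*3=21 -> [9, 9, 12, 21, 21]
Stage 3 (OFFSET 2): 9+2=11, 9+2=11, 12+2=14, 21+2=23, 21+2=23 -> [11, 11, 14, 23, 23]
Stage 4 (AMPLIFY 3): 11*3=33, 11*3=33, 14*3=42, 23*3=69, 23*3=69 -> [33, 33, 42, 69, 69]
Stage 5 (DIFF): s[0]=33, 33-33=0, 42-33=9, 69-42=27, 69-69=0 -> [33, 0, 9, 27, 0]
Stage 6 (SUM): sum[0..0]=33, sum[0..1]=33, sum[0..2]=42, sum[0..3]=69, sum[0..4]=69 -> [33, 33, 42, 69, 69]
Output sum: 246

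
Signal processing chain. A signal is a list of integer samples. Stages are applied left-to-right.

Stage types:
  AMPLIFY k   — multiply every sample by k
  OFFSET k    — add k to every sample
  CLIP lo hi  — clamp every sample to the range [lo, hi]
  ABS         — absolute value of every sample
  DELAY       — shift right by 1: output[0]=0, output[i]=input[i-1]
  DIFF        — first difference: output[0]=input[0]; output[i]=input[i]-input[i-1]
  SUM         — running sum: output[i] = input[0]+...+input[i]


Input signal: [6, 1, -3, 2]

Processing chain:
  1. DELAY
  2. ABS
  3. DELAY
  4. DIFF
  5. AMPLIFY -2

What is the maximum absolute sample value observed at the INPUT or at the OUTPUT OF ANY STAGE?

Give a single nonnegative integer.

Input: [6, 1, -3, 2] (max |s|=6)
Stage 1 (DELAY): [0, 6, 1, -3] = [0, 6, 1, -3] -> [0, 6, 1, -3] (max |s|=6)
Stage 2 (ABS): |0|=0, |6|=6, |1|=1, |-3|=3 -> [0, 6, 1, 3] (max |s|=6)
Stage 3 (DELAY): [0, 0, 6, 1] = [0, 0, 6, 1] -> [0, 0, 6, 1] (max |s|=6)
Stage 4 (DIFF): s[0]=0, 0-0=0, 6-0=6, 1-6=-5 -> [0, 0, 6, -5] (max |s|=6)
Stage 5 (AMPLIFY -2): 0*-2=0, 0*-2=0, 6*-2=-12, -5*-2=10 -> [0, 0, -12, 10] (max |s|=12)
Overall max amplitude: 12

Answer: 12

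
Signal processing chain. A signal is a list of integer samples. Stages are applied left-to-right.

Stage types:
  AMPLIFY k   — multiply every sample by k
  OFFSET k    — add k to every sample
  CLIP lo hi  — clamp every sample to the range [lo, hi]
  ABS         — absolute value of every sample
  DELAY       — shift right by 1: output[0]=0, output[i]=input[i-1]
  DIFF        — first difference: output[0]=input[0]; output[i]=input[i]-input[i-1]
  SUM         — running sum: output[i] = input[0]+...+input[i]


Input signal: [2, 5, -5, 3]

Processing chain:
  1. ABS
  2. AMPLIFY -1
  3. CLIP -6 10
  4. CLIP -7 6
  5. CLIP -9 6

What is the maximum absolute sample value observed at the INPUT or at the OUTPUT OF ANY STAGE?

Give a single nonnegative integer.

Input: [2, 5, -5, 3] (max |s|=5)
Stage 1 (ABS): |2|=2, |5|=5, |-5|=5, |3|=3 -> [2, 5, 5, 3] (max |s|=5)
Stage 2 (AMPLIFY -1): 2*-1=-2, 5*-1=-5, 5*-1=-5, 3*-1=-3 -> [-2, -5, -5, -3] (max |s|=5)
Stage 3 (CLIP -6 10): clip(-2,-6,10)=-2, clip(-5,-6,10)=-5, clip(-5,-6,10)=-5, clip(-3,-6,10)=-3 -> [-2, -5, -5, -3] (max |s|=5)
Stage 4 (CLIP -7 6): clip(-2,-7,6)=-2, clip(-5,-7,6)=-5, clip(-5,-7,6)=-5, clip(-3,-7,6)=-3 -> [-2, -5, -5, -3] (max |s|=5)
Stage 5 (CLIP -9 6): clip(-2,-9,6)=-2, clip(-5,-9,6)=-5, clip(-5,-9,6)=-5, clip(-3,-9,6)=-3 -> [-2, -5, -5, -3] (max |s|=5)
Overall max amplitude: 5

Answer: 5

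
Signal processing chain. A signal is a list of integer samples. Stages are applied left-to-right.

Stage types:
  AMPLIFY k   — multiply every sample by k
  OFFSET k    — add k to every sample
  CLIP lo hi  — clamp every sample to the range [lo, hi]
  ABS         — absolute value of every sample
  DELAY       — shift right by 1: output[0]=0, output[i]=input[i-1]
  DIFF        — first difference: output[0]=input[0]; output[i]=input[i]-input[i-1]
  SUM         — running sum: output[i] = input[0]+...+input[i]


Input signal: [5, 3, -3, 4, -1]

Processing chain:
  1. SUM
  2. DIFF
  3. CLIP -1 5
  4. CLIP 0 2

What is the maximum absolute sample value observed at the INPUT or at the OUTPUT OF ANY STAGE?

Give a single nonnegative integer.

Answer: 9

Derivation:
Input: [5, 3, -3, 4, -1] (max |s|=5)
Stage 1 (SUM): sum[0..0]=5, sum[0..1]=8, sum[0..2]=5, sum[0..3]=9, sum[0..4]=8 -> [5, 8, 5, 9, 8] (max |s|=9)
Stage 2 (DIFF): s[0]=5, 8-5=3, 5-8=-3, 9-5=4, 8-9=-1 -> [5, 3, -3, 4, -1] (max |s|=5)
Stage 3 (CLIP -1 5): clip(5,-1,5)=5, clip(3,-1,5)=3, clip(-3,-1,5)=-1, clip(4,-1,5)=4, clip(-1,-1,5)=-1 -> [5, 3, -1, 4, -1] (max |s|=5)
Stage 4 (CLIP 0 2): clip(5,0,2)=2, clip(3,0,2)=2, clip(-1,0,2)=0, clip(4,0,2)=2, clip(-1,0,2)=0 -> [2, 2, 0, 2, 0] (max |s|=2)
Overall max amplitude: 9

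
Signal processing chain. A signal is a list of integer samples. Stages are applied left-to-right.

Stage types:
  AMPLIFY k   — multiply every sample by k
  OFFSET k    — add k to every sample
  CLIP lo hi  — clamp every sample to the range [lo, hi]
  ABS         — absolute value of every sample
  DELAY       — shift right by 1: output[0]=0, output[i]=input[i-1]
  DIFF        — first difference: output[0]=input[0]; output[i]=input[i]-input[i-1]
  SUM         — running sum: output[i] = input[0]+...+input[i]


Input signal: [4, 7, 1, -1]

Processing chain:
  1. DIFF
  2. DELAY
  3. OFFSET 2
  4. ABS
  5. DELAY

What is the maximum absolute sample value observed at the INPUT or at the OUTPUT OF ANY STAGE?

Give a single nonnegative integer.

Input: [4, 7, 1, -1] (max |s|=7)
Stage 1 (DIFF): s[0]=4, 7-4=3, 1-7=-6, -1-1=-2 -> [4, 3, -6, -2] (max |s|=6)
Stage 2 (DELAY): [0, 4, 3, -6] = [0, 4, 3, -6] -> [0, 4, 3, -6] (max |s|=6)
Stage 3 (OFFSET 2): 0+2=2, 4+2=6, 3+2=5, -6+2=-4 -> [2, 6, 5, -4] (max |s|=6)
Stage 4 (ABS): |2|=2, |6|=6, |5|=5, |-4|=4 -> [2, 6, 5, 4] (max |s|=6)
Stage 5 (DELAY): [0, 2, 6, 5] = [0, 2, 6, 5] -> [0, 2, 6, 5] (max |s|=6)
Overall max amplitude: 7

Answer: 7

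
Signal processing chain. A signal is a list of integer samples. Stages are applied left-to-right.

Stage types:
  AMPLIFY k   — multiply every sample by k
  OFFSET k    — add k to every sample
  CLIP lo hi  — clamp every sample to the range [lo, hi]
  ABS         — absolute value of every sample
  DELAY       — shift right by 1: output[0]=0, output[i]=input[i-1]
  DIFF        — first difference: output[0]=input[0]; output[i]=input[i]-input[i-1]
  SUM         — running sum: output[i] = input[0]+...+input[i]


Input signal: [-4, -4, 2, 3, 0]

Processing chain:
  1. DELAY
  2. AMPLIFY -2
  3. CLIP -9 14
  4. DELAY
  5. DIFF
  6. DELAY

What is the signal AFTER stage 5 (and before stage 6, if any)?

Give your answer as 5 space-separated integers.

Answer: 0 0 8 0 -12

Derivation:
Input: [-4, -4, 2, 3, 0]
Stage 1 (DELAY): [0, -4, -4, 2, 3] = [0, -4, -4, 2, 3] -> [0, -4, -4, 2, 3]
Stage 2 (AMPLIFY -2): 0*-2=0, -4*-2=8, -4*-2=8, 2*-2=-4, 3*-2=-6 -> [0, 8, 8, -4, -6]
Stage 3 (CLIP -9 14): clip(0,-9,14)=0, clip(8,-9,14)=8, clip(8,-9,14)=8, clip(-4,-9,14)=-4, clip(-6,-9,14)=-6 -> [0, 8, 8, -4, -6]
Stage 4 (DELAY): [0, 0, 8, 8, -4] = [0, 0, 8, 8, -4] -> [0, 0, 8, 8, -4]
Stage 5 (DIFF): s[0]=0, 0-0=0, 8-0=8, 8-8=0, -4-8=-12 -> [0, 0, 8, 0, -12]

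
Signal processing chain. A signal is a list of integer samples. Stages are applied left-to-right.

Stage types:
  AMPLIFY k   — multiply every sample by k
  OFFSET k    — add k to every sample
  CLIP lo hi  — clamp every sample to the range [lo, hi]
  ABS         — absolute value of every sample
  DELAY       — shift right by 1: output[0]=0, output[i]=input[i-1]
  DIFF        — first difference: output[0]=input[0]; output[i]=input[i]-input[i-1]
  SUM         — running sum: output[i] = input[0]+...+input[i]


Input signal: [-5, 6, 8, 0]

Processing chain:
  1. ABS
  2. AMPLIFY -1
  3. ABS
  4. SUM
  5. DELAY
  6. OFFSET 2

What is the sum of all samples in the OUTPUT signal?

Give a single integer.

Answer: 43

Derivation:
Input: [-5, 6, 8, 0]
Stage 1 (ABS): |-5|=5, |6|=6, |8|=8, |0|=0 -> [5, 6, 8, 0]
Stage 2 (AMPLIFY -1): 5*-1=-5, 6*-1=-6, 8*-1=-8, 0*-1=0 -> [-5, -6, -8, 0]
Stage 3 (ABS): |-5|=5, |-6|=6, |-8|=8, |0|=0 -> [5, 6, 8, 0]
Stage 4 (SUM): sum[0..0]=5, sum[0..1]=11, sum[0..2]=19, sum[0..3]=19 -> [5, 11, 19, 19]
Stage 5 (DELAY): [0, 5, 11, 19] = [0, 5, 11, 19] -> [0, 5, 11, 19]
Stage 6 (OFFSET 2): 0+2=2, 5+2=7, 11+2=13, 19+2=21 -> [2, 7, 13, 21]
Output sum: 43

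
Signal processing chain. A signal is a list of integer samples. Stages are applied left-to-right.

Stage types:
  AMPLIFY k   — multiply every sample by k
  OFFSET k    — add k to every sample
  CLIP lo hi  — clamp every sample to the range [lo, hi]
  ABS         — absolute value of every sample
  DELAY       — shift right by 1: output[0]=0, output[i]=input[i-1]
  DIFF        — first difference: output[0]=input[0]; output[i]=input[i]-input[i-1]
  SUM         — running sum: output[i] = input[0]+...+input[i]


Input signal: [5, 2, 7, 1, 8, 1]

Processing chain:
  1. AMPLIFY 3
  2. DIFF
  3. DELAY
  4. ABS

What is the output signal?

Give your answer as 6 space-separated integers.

Input: [5, 2, 7, 1, 8, 1]
Stage 1 (AMPLIFY 3): 5*3=15, 2*3=6, 7*3=21, 1*3=3, 8*3=24, 1*3=3 -> [15, 6, 21, 3, 24, 3]
Stage 2 (DIFF): s[0]=15, 6-15=-9, 21-6=15, 3-21=-18, 24-3=21, 3-24=-21 -> [15, -9, 15, -18, 21, -21]
Stage 3 (DELAY): [0, 15, -9, 15, -18, 21] = [0, 15, -9, 15, -18, 21] -> [0, 15, -9, 15, -18, 21]
Stage 4 (ABS): |0|=0, |15|=15, |-9|=9, |15|=15, |-18|=18, |21|=21 -> [0, 15, 9, 15, 18, 21]

Answer: 0 15 9 15 18 21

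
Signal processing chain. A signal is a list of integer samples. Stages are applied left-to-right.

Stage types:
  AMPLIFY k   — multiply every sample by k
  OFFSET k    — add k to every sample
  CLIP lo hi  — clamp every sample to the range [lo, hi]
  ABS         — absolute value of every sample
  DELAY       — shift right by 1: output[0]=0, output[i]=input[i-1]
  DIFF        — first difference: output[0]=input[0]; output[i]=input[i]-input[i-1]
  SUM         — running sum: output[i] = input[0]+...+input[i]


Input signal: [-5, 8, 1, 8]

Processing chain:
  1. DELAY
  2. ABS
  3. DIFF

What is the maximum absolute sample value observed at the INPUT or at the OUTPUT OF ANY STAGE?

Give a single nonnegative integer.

Answer: 8

Derivation:
Input: [-5, 8, 1, 8] (max |s|=8)
Stage 1 (DELAY): [0, -5, 8, 1] = [0, -5, 8, 1] -> [0, -5, 8, 1] (max |s|=8)
Stage 2 (ABS): |0|=0, |-5|=5, |8|=8, |1|=1 -> [0, 5, 8, 1] (max |s|=8)
Stage 3 (DIFF): s[0]=0, 5-0=5, 8-5=3, 1-8=-7 -> [0, 5, 3, -7] (max |s|=7)
Overall max amplitude: 8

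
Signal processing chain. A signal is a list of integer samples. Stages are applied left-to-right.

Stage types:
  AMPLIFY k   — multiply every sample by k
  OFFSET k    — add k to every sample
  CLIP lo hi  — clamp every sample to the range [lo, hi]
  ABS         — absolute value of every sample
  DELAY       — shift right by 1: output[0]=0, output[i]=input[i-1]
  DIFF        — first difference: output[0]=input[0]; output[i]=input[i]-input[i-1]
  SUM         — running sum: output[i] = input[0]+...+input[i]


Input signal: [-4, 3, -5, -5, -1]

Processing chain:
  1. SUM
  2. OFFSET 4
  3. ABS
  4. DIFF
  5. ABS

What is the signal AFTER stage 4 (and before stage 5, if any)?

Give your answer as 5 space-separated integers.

Answer: 0 3 -1 5 1

Derivation:
Input: [-4, 3, -5, -5, -1]
Stage 1 (SUM): sum[0..0]=-4, sum[0..1]=-1, sum[0..2]=-6, sum[0..3]=-11, sum[0..4]=-12 -> [-4, -1, -6, -11, -12]
Stage 2 (OFFSET 4): -4+4=0, -1+4=3, -6+4=-2, -11+4=-7, -12+4=-8 -> [0, 3, -2, -7, -8]
Stage 3 (ABS): |0|=0, |3|=3, |-2|=2, |-7|=7, |-8|=8 -> [0, 3, 2, 7, 8]
Stage 4 (DIFF): s[0]=0, 3-0=3, 2-3=-1, 7-2=5, 8-7=1 -> [0, 3, -1, 5, 1]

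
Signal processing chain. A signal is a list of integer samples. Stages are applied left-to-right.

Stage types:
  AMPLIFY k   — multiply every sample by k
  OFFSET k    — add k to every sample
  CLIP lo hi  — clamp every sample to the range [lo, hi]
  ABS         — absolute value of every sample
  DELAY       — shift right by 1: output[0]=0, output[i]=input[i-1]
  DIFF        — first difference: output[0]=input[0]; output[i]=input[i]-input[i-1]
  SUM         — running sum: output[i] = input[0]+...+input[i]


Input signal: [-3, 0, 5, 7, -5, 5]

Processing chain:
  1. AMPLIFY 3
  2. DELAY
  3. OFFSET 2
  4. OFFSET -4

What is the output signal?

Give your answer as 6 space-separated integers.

Answer: -2 -11 -2 13 19 -17

Derivation:
Input: [-3, 0, 5, 7, -5, 5]
Stage 1 (AMPLIFY 3): -3*3=-9, 0*3=0, 5*3=15, 7*3=21, -5*3=-15, 5*3=15 -> [-9, 0, 15, 21, -15, 15]
Stage 2 (DELAY): [0, -9, 0, 15, 21, -15] = [0, -9, 0, 15, 21, -15] -> [0, -9, 0, 15, 21, -15]
Stage 3 (OFFSET 2): 0+2=2, -9+2=-7, 0+2=2, 15+2=17, 21+2=23, -15+2=-13 -> [2, -7, 2, 17, 23, -13]
Stage 4 (OFFSET -4): 2+-4=-2, -7+-4=-11, 2+-4=-2, 17+-4=13, 23+-4=19, -13+-4=-17 -> [-2, -11, -2, 13, 19, -17]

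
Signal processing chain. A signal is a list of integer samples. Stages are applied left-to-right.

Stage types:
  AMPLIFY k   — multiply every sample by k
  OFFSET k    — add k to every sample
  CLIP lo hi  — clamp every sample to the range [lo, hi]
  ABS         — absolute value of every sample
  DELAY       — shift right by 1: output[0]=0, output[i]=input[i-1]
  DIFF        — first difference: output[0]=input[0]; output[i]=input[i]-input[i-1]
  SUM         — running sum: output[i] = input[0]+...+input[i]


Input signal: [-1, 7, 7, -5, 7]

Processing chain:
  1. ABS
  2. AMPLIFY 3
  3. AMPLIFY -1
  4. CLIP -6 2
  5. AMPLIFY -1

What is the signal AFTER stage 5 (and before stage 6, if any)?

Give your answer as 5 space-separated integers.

Answer: 3 6 6 6 6

Derivation:
Input: [-1, 7, 7, -5, 7]
Stage 1 (ABS): |-1|=1, |7|=7, |7|=7, |-5|=5, |7|=7 -> [1, 7, 7, 5, 7]
Stage 2 (AMPLIFY 3): 1*3=3, 7*3=21, 7*3=21, 5*3=15, 7*3=21 -> [3, 21, 21, 15, 21]
Stage 3 (AMPLIFY -1): 3*-1=-3, 21*-1=-21, 21*-1=-21, 15*-1=-15, 21*-1=-21 -> [-3, -21, -21, -15, -21]
Stage 4 (CLIP -6 2): clip(-3,-6,2)=-3, clip(-21,-6,2)=-6, clip(-21,-6,2)=-6, clip(-15,-6,2)=-6, clip(-21,-6,2)=-6 -> [-3, -6, -6, -6, -6]
Stage 5 (AMPLIFY -1): -3*-1=3, -6*-1=6, -6*-1=6, -6*-1=6, -6*-1=6 -> [3, 6, 6, 6, 6]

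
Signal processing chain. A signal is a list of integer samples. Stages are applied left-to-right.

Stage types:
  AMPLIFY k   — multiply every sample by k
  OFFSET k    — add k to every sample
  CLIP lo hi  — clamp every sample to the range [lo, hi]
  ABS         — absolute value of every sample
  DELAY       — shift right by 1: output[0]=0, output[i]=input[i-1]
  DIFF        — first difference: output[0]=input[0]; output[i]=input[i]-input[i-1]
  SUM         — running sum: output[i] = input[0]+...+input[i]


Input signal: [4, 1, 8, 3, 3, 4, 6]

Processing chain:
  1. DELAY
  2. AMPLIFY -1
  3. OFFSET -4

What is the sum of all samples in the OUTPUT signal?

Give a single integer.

Input: [4, 1, 8, 3, 3, 4, 6]
Stage 1 (DELAY): [0, 4, 1, 8, 3, 3, 4] = [0, 4, 1, 8, 3, 3, 4] -> [0, 4, 1, 8, 3, 3, 4]
Stage 2 (AMPLIFY -1): 0*-1=0, 4*-1=-4, 1*-1=-1, 8*-1=-8, 3*-1=-3, 3*-1=-3, 4*-1=-4 -> [0, -4, -1, -8, -3, -3, -4]
Stage 3 (OFFSET -4): 0+-4=-4, -4+-4=-8, -1+-4=-5, -8+-4=-12, -3+-4=-7, -3+-4=-7, -4+-4=-8 -> [-4, -8, -5, -12, -7, -7, -8]
Output sum: -51

Answer: -51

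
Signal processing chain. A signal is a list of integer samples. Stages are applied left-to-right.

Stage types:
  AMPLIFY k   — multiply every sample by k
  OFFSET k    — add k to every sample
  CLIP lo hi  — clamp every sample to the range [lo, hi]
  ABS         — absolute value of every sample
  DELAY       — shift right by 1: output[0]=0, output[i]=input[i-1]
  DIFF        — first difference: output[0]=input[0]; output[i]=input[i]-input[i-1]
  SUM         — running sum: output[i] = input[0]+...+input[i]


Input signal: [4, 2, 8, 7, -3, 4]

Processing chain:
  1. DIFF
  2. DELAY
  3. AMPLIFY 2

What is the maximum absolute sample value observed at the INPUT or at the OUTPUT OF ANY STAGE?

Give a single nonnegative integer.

Input: [4, 2, 8, 7, -3, 4] (max |s|=8)
Stage 1 (DIFF): s[0]=4, 2-4=-2, 8-2=6, 7-8=-1, -3-7=-10, 4--3=7 -> [4, -2, 6, -1, -10, 7] (max |s|=10)
Stage 2 (DELAY): [0, 4, -2, 6, -1, -10] = [0, 4, -2, 6, -1, -10] -> [0, 4, -2, 6, -1, -10] (max |s|=10)
Stage 3 (AMPLIFY 2): 0*2=0, 4*2=8, -2*2=-4, 6*2=12, -1*2=-2, -10*2=-20 -> [0, 8, -4, 12, -2, -20] (max |s|=20)
Overall max amplitude: 20

Answer: 20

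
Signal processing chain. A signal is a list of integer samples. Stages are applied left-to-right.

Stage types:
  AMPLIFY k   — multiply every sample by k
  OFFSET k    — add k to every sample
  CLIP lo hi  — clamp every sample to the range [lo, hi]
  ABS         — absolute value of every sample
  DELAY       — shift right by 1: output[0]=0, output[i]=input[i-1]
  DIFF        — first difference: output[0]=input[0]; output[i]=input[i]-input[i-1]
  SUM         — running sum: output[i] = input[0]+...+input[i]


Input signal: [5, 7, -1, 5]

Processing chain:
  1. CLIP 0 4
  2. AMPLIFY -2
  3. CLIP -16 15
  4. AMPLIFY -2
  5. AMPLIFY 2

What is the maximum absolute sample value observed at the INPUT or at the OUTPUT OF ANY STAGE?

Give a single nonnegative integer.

Answer: 32

Derivation:
Input: [5, 7, -1, 5] (max |s|=7)
Stage 1 (CLIP 0 4): clip(5,0,4)=4, clip(7,0,4)=4, clip(-1,0,4)=0, clip(5,0,4)=4 -> [4, 4, 0, 4] (max |s|=4)
Stage 2 (AMPLIFY -2): 4*-2=-8, 4*-2=-8, 0*-2=0, 4*-2=-8 -> [-8, -8, 0, -8] (max |s|=8)
Stage 3 (CLIP -16 15): clip(-8,-16,15)=-8, clip(-8,-16,15)=-8, clip(0,-16,15)=0, clip(-8,-16,15)=-8 -> [-8, -8, 0, -8] (max |s|=8)
Stage 4 (AMPLIFY -2): -8*-2=16, -8*-2=16, 0*-2=0, -8*-2=16 -> [16, 16, 0, 16] (max |s|=16)
Stage 5 (AMPLIFY 2): 16*2=32, 16*2=32, 0*2=0, 16*2=32 -> [32, 32, 0, 32] (max |s|=32)
Overall max amplitude: 32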